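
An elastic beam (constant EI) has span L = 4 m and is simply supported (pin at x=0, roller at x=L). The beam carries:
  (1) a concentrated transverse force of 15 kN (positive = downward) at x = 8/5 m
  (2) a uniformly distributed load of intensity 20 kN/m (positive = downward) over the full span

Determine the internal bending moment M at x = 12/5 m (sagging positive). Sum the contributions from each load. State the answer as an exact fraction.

M(12/5) = 48 kN·m

Load 1 — point force P=15 kN at a=8/5 m (b=L-a=12/5):
  M_1 = Pa(L-x)/L  [x>a] = 15·(8/5)·(4-(12/5))/4 = 48/5 kN·m
Load 2 — uniform load w=20 kN/m over full span:
  M_2 = wx(L-x)/2 = 20·(12/5)·(4-(12/5))/2 = 192/5 kN·m
Superposition: M = Σ M_i = 48 kN·m ≈ 48.000000 kN·m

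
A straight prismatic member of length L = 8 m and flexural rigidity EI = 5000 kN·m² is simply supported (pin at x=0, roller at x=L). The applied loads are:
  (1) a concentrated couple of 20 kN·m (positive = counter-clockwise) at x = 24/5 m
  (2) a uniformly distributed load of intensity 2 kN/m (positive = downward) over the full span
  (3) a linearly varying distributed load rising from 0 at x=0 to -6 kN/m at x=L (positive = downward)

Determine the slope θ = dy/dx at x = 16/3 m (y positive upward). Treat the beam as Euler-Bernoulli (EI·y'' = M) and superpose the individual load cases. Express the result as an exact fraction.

Load 1 — applied couple M₀=20 kN·m at a=24/5 m (b=L-a=16/5):
  θ_1 = (M₀x²/(2L)-M₀(x-a)+C₁)/EI  [x>a] with C₁=M₀(3b²-L²)/(6L)=-208/15 = (20·(16/3)²/(2·8)-20·((16/3)-(24/5))+(-208/15))/5000 = 62/28125 rad
Load 2 — uniform load w=2 kN/m over full span:
  θ_2 = -w(L³-6Lx²+4x³)/(24EI) = -2·(8³-6·8·(16/3)²+4·(16/3)³)/(24·5000) = 208/50625 rad
Load 3 — triangular load w₀=-6 kN/m (0→w₀ over full span):
  θ_3 = -w₀(7L⁴-30L²x²+15x⁴)/(360LEI) = -(-6)·(7·8⁴-30·8²·(16/3)²+15·(16/3)⁴)/(360·8·5000) = -1456/253125 rad
Superposition: θ = Σ θ_i = 142/253125 rad ≈ 0.000561 rad

θ(16/3) = 142/253125 rad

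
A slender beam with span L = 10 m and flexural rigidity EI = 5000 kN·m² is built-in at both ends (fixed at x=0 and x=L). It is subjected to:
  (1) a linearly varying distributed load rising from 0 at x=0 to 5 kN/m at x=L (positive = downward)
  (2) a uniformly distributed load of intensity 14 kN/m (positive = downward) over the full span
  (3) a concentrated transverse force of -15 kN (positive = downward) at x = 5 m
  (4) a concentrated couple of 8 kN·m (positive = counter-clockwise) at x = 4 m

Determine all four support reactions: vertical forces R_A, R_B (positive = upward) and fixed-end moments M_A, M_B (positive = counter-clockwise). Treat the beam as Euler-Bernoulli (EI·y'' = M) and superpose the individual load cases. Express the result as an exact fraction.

Load 1 — triangular load w₀=5 kN/m (0→w₀ over full span):
  R_A = 3w₀L/20 = 3·5·10/20 = 15/2 kN
  M_A = w₀L²/30 = 5·10²/30 = 50/3 kN·m
  R_B = 7w₀L/20 = 7·5·10/20 = 35/2 kN
  M_B = -w₀L²/20 = -5·10²/20 = -25 kN·m
Load 2 — uniform load w=14 kN/m over full span:
  R_A = wL/2 = 14·10/2 = 70 kN
  M_A = wL²/12 = 14·10²/12 = 350/3 kN·m
  R_B = wL/2 = 14·10/2 = 70 kN
  M_B = -wL²/12 = -14·10²/12 = -350/3 kN·m
Load 3 — point force P=-15 kN at a=5 m (b=L-a=5):
  R_A = Pb²(3a+b)/L³ = (-15)·5²·(3·5+5)/10³ = -15/2 kN
  M_A = Pab²/L² = (-15)·5·5²/10² = -75/4 kN·m
  R_B = Pa²(a+3b)/L³ = (-15)·5²·(5+3·5)/10³ = -15/2 kN
  M_B = -Pa²b/L² = -(-15)·5²·5/10² = 75/4 kN·m
Load 4 — applied couple M₀=8 kN·m at a=4 m (b=L-a=6):
  R_A = 6M₀ab/L³ = 6·8·4·6/10³ = 144/125 kN
  M_A = M₀b(2a-b)/L² = 8·6·(2·4-6)/10² = 24/25 kN·m
  R_B = -6M₀ab/L³ = -6·8·4·6/10³ = -144/125 kN
  M_B = M₀a(2b-a)/L² = 8·4·(2·6-4)/10² = 64/25 kN·m
Superposition: R_A = 8894/125 kN, M_A = 34663/300 kN·m, R_B = 9856/125 kN, M_B = -36107/300 kN·m

R_A = 8894/125 kN, M_A = 34663/300 kN·m, R_B = 9856/125 kN, M_B = -36107/300 kN·m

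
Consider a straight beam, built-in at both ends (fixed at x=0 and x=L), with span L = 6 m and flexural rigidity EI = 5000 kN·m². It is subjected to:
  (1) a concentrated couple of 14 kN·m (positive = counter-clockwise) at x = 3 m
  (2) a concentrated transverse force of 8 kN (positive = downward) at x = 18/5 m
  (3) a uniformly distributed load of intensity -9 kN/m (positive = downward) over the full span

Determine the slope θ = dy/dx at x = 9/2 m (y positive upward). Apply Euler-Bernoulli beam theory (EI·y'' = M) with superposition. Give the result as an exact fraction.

Load 1 — applied couple M₀=14 kN·m at a=3 m (b=L-a=3):
  θ_1 = (R_Ax²/2 - M_Ax - M₀(x-a))/EI  [x>a] with R_A=7/2, M_A=7/2 = ((7/2)·(9/2)²/2 - (7/2)·(9/2) - 14·((9/2)-3))/5000 = -21/80000 rad
Load 2 — point force P=8 kN at a=18/5 m (b=L-a=12/5):
  θ_2 = Pa²(L-x)(2bL-(3b+a)(L-x))/(2L³EI)  [x>a] = 8·(18/5)²·(6-(9/2))·(2·(12/5)·6-(3·(12/5)+(18/5))·(6-(9/2)))/(2·6³·5000) = 567/625000 rad
Load 3 — uniform load w=-9 kN/m over full span:
  θ_3 = -wx(L-x)(L-2x)/(12EI) = -(-9)·(9/2)·(6-(9/2))·(6-2·(9/2))/(12·5000) = -243/80000 rad
Superposition: θ = Σ θ_i = -2991/1250000 rad ≈ -0.002393 rad

θ(9/2) = -2991/1250000 rad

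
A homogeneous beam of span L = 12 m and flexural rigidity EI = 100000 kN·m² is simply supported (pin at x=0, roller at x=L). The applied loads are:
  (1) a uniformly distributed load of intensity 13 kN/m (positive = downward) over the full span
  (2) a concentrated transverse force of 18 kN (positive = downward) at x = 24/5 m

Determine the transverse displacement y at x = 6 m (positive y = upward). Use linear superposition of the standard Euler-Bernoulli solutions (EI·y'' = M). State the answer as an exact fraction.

y(6) = -257607/6250000 m

Load 1 — uniform load w=13 kN/m over full span:
  y_1 = -wx(L³-2Lx²+x³)/(24EI) = -13·6·(12³-2·12·6²+6³)/(24·100000) = -351/10000 m
Load 2 — point force P=18 kN at a=24/5 m (b=L-a=36/5):
  y_2 = -Pa(L-x)(2Lx-a²-x²)/(6LEI)  [x>a] = -18·(24/5)·(12-6)·(2·12·6-(24/5)²-6²)/(6·12·100000) = -4779/781250 m
Superposition: y = Σ y_i = -257607/6250000 m ≈ -0.041217 m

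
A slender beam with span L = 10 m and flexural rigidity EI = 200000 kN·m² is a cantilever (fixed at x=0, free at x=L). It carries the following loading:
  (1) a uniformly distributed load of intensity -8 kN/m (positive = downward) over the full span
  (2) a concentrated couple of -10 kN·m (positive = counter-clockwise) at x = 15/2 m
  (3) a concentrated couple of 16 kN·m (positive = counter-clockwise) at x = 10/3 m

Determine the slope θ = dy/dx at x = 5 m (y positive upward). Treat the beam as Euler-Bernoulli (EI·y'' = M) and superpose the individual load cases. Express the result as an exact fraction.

Load 1 — uniform load w=-8 kN/m over full span:
  θ_1 = -wx(x²-3Lx+3L²)/(6EI) = -(-8)·5·(5²-3·10·5+3·10²)/(6·200000) = 7/1200 rad
Load 2 — applied couple M₀=-10 kN·m at a=15/2 m (b=L-a=5/2):
  θ_2 = M₀x/EI  [x≤a] = (-10)·5/200000 = -1/4000 rad
Load 3 — applied couple M₀=16 kN·m at a=10/3 m (b=L-a=20/3):
  θ_3 = M₀a/EI  [x>a] = 16·(10/3)/200000 = 1/3750 rad
Superposition: θ = Σ θ_i = 117/20000 rad ≈ 0.005850 rad

θ(5) = 117/20000 rad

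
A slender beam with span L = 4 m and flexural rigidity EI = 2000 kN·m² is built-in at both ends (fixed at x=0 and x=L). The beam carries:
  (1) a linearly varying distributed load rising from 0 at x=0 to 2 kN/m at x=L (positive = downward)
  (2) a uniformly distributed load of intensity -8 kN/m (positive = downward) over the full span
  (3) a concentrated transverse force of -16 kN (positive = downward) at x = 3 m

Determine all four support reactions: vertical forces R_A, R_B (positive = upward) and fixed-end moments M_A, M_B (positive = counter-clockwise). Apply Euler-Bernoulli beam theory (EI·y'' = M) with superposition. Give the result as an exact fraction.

Load 1 — triangular load w₀=2 kN/m (0→w₀ over full span):
  R_A = 3w₀L/20 = 3·2·4/20 = 6/5 kN
  M_A = w₀L²/30 = 2·4²/30 = 16/15 kN·m
  R_B = 7w₀L/20 = 7·2·4/20 = 14/5 kN
  M_B = -w₀L²/20 = -2·4²/20 = -8/5 kN·m
Load 2 — uniform load w=-8 kN/m over full span:
  R_A = wL/2 = (-8)·4/2 = -16 kN
  M_A = wL²/12 = (-8)·4²/12 = -32/3 kN·m
  R_B = wL/2 = (-8)·4/2 = -16 kN
  M_B = -wL²/12 = -(-8)·4²/12 = 32/3 kN·m
Load 3 — point force P=-16 kN at a=3 m (b=L-a=1):
  R_A = Pb²(3a+b)/L³ = (-16)·1²·(3·3+1)/4³ = -5/2 kN
  M_A = Pab²/L² = (-16)·3·1²/4² = -3 kN·m
  R_B = Pa²(a+3b)/L³ = (-16)·3²·(3+3·1)/4³ = -27/2 kN
  M_B = -Pa²b/L² = -(-16)·3²·1/4² = 9 kN·m
Superposition: R_A = -173/10 kN, M_A = -63/5 kN·m, R_B = -267/10 kN, M_B = 271/15 kN·m

R_A = -173/10 kN, M_A = -63/5 kN·m, R_B = -267/10 kN, M_B = 271/15 kN·m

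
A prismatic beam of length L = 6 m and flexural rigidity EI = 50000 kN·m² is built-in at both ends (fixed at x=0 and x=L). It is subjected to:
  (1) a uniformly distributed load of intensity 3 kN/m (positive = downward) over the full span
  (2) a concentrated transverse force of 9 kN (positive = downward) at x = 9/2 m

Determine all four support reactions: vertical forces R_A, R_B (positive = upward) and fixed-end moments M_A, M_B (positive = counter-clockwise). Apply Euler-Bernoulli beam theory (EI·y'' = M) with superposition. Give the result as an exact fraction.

R_A = 333/32 kN, M_A = 369/32 kN·m, R_B = 531/32 kN, M_B = -531/32 kN·m

Load 1 — uniform load w=3 kN/m over full span:
  R_A = wL/2 = 3·6/2 = 9 kN
  M_A = wL²/12 = 3·6²/12 = 9 kN·m
  R_B = wL/2 = 3·6/2 = 9 kN
  M_B = -wL²/12 = -3·6²/12 = -9 kN·m
Load 2 — point force P=9 kN at a=9/2 m (b=L-a=3/2):
  R_A = Pb²(3a+b)/L³ = 9·(3/2)²·(3·(9/2)+(3/2))/6³ = 45/32 kN
  M_A = Pab²/L² = 9·(9/2)·(3/2)²/6² = 81/32 kN·m
  R_B = Pa²(a+3b)/L³ = 9·(9/2)²·((9/2)+3·(3/2))/6³ = 243/32 kN
  M_B = -Pa²b/L² = -9·(9/2)²·(3/2)/6² = -243/32 kN·m
Superposition: R_A = 333/32 kN, M_A = 369/32 kN·m, R_B = 531/32 kN, M_B = -531/32 kN·m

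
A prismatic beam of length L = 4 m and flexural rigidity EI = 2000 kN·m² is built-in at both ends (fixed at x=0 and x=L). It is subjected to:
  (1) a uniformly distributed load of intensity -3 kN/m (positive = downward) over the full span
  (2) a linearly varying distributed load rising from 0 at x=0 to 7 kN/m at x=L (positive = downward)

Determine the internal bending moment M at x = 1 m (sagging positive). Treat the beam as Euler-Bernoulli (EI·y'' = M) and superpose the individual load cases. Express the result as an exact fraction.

Load 1 — uniform load w=-3 kN/m over full span:
  M_1 = wLx/2 - wL²/12 - wx²/2 = (-3)·4·1/2 - (-3)·4²/12 - (-3)·1²/2 = -1/2 kN·m
Load 2 — triangular load w₀=7 kN/m (0→w₀ over full span):
  M_2 = 3w₀Lx/20 - w₀L²/30 - w₀x³/(6L) = 3·7·4·1/20 - 7·4²/30 - 7·1³/(6·4) = 7/40 kN·m
Superposition: M = Σ M_i = -13/40 kN·m ≈ -0.325000 kN·m

M(1) = -13/40 kN·m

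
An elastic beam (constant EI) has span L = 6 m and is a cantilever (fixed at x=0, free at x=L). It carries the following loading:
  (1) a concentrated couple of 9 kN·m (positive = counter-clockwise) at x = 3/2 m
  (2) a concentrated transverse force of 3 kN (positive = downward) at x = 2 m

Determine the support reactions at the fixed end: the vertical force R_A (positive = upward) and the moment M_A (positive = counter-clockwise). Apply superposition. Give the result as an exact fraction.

Load 1 — applied couple M₀=9 kN·m at a=3/2 m (b=L-a=9/2):
  R_A = 0 kN
  M_A = -M₀ = -9 kN·m
Load 2 — point force P=3 kN at a=2 m (b=L-a=4):
  R_A = P = 3 kN
  M_A = Pa = 3·2 = 6 kN·m
Superposition: R_A = 3 kN, M_A = -3 kN·m

R_A = 3 kN, M_A = -3 kN·m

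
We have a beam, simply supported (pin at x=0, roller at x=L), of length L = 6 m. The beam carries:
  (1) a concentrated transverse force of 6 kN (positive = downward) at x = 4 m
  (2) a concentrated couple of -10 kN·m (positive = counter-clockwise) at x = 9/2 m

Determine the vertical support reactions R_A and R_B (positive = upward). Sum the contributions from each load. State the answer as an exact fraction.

R_A = 1/3 kN, R_B = 17/3 kN

Load 1 — point force P=6 kN at a=4 m (b=L-a=2):
  R_A = Pb/L = 6·2/6 = 2 kN
  R_B = Pa/L = 6·4/6 = 4 kN
Load 2 — applied couple M₀=-10 kN·m at a=9/2 m (b=L-a=3/2):
  R_A = M₀/L = (-10)/6 = -5/3 kN
  R_B = -M₀/L = -(-10)/6 = 5/3 kN
Superposition: R_A = 1/3 kN, R_B = 17/3 kN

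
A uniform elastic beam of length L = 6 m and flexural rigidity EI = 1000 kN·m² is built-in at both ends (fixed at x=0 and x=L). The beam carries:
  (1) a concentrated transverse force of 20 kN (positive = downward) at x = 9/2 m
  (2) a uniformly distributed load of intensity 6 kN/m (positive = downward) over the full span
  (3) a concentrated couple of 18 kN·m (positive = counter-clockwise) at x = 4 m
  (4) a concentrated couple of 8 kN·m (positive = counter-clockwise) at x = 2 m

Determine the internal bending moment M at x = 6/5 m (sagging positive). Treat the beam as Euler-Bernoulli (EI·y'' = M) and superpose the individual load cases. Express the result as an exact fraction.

Load 1 — point force P=20 kN at a=9/2 m (b=L-a=3/2):
  M_1 = Pb²(3a+b)x/L³ - Pab²/L²  [x≤a] = 20·(3/2)²·(3·(9/2)+(3/2))·(6/5)/6³ - 20·(9/2)·(3/2)²/6² = -15/8 kN·m
Load 2 — uniform load w=6 kN/m over full span:
  M_2 = wLx/2 - wL²/12 - wx²/2 = 6·6·(6/5)/2 - 6·6²/12 - 6·(6/5)²/2 = -18/25 kN·m
Load 3 — applied couple M₀=18 kN·m at a=4 m (b=L-a=2):
  M_3 = R_Ax - M_A  [x≤a] with R_A=4, M_A=6 = 4·(6/5) - 6 = -6/5 kN·m
Load 4 — applied couple M₀=8 kN·m at a=2 m (b=L-a=4):
  M_4 = R_Ax - M_A  [x≤a] with R_A=16/9, M_A=0 = (16/9)·(6/5) - 0 = 32/15 kN·m
Superposition: M = Σ M_i = -997/600 kN·m ≈ -1.661667 kN·m

M(6/5) = -997/600 kN·m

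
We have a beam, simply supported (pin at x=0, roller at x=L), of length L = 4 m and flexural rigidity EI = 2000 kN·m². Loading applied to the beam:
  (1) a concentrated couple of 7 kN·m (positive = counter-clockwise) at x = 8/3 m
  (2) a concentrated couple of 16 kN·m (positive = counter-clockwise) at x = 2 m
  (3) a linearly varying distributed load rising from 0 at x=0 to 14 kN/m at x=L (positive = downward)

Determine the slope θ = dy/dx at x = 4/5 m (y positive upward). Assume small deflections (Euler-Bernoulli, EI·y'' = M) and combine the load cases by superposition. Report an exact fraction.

θ(4/5) = -17281/1875000 rad

Load 1 — applied couple M₀=7 kN·m at a=8/3 m (b=L-a=4/3):
  θ_1 = (M₀x²/(2L)+C₁)/EI  [x≤a] with C₁=M₀(3b²-L²)/(6L)=-28/9 = (7·(4/5)²/(2·4)+(-28/9))/2000 = -287/225000 rad
Load 2 — applied couple M₀=16 kN·m at a=2 m (b=L-a=2):
  θ_2 = (M₀x²/(2L)+C₁)/EI  [x≤a] with C₁=M₀(3b²-L²)/(6L)=-8/3 = (16·(4/5)²/(2·4)+(-8/3))/2000 = -13/18750 rad
Load 3 — triangular load w₀=14 kN/m (0→w₀ over full span):
  θ_3 = -w₀(7L⁴-30L²x²+15x⁴)/(360LEI) = -14·(7·4⁴-30·4²·(4/5)²+15·(4/5)⁴)/(360·4·2000) = -5096/703125 rad
Superposition: θ = Σ θ_i = -17281/1875000 rad ≈ -0.009217 rad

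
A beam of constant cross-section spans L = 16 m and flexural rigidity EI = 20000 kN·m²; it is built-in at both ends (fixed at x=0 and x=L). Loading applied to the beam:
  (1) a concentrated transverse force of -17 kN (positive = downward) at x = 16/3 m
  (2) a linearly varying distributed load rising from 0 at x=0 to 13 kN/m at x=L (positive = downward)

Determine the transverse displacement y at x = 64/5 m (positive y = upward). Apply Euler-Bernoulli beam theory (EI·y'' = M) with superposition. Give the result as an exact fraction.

y(64/5) = -16999744/791015625 m

Load 1 — point force P=-17 kN at a=16/3 m (b=L-a=32/3):
  y_1 = -Pa²(L-x)²(3bL-(3b+a)(L-x))/(6L³EI)  [x>a] = -(-17)·(16/3)²·(16-(64/5))²·(3·(32/3)·16-(3·(32/3)+(16/3))·(16-(64/5)))/(6·16³·20000) = 25024/6328125 m
Load 2 — triangular load w₀=13 kN/m (0→w₀ over full span):
  y_2 = -w₀x²(L-x)²(x+2L)/(120LEI) = -13·(64/5)²·(16-(64/5))²·((64/5)+2·16)/(120·16·20000) = -745472/29296875 m
Superposition: y = Σ y_i = -16999744/791015625 m ≈ -0.021491 m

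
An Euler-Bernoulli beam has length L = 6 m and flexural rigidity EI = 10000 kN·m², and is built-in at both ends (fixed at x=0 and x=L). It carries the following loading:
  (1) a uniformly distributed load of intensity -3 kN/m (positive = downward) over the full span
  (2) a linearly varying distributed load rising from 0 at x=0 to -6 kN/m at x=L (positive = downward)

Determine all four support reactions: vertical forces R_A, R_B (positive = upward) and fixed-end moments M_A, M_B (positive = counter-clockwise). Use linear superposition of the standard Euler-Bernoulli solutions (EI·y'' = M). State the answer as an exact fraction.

R_A = -72/5 kN, M_A = -81/5 kN·m, R_B = -108/5 kN, M_B = 99/5 kN·m

Load 1 — uniform load w=-3 kN/m over full span:
  R_A = wL/2 = (-3)·6/2 = -9 kN
  M_A = wL²/12 = (-3)·6²/12 = -9 kN·m
  R_B = wL/2 = (-3)·6/2 = -9 kN
  M_B = -wL²/12 = -(-3)·6²/12 = 9 kN·m
Load 2 — triangular load w₀=-6 kN/m (0→w₀ over full span):
  R_A = 3w₀L/20 = 3·(-6)·6/20 = -27/5 kN
  M_A = w₀L²/30 = (-6)·6²/30 = -36/5 kN·m
  R_B = 7w₀L/20 = 7·(-6)·6/20 = -63/5 kN
  M_B = -w₀L²/20 = -(-6)·6²/20 = 54/5 kN·m
Superposition: R_A = -72/5 kN, M_A = -81/5 kN·m, R_B = -108/5 kN, M_B = 99/5 kN·m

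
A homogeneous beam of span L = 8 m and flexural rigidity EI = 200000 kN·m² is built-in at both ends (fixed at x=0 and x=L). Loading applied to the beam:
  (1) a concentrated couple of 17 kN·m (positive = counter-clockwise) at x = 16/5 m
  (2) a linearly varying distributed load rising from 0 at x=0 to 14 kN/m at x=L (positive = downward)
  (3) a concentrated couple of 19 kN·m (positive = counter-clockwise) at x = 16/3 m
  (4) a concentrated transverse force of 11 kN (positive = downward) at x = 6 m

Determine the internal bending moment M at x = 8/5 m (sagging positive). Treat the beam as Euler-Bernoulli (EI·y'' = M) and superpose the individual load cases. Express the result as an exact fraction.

Load 1 — applied couple M₀=17 kN·m at a=16/5 m (b=L-a=24/5):
  M_1 = R_Ax - M_A  [x≤a] with R_A=153/50, M_A=51/25 = (153/50)·(8/5) - (51/25) = 357/125 kN·m
Load 2 — triangular load w₀=14 kN/m (0→w₀ over full span):
  M_2 = 3w₀Lx/20 - w₀L²/30 - w₀x³/(6L) = 3·14·8·(8/5)/20 - 14·8²/30 - 14·(8/5)³/(6·8) = -1568/375 kN·m
Load 3 — applied couple M₀=19 kN·m at a=16/3 m (b=L-a=8/3):
  M_3 = R_Ax - M_A  [x≤a] with R_A=19/6, M_A=19/3 = (19/6)·(8/5) - (19/3) = -19/15 kN·m
Load 4 — point force P=11 kN at a=6 m (b=L-a=2):
  M_4 = Pb²(3a+b)x/L³ - Pab²/L²  [x≤a] = 11·2²·(3·6+2)·(8/5)/8³ - 11·6·2²/8² = -11/8 kN·m
Superposition: M = Σ M_i = -3967/1000 kN·m ≈ -3.967000 kN·m

M(8/5) = -3967/1000 kN·m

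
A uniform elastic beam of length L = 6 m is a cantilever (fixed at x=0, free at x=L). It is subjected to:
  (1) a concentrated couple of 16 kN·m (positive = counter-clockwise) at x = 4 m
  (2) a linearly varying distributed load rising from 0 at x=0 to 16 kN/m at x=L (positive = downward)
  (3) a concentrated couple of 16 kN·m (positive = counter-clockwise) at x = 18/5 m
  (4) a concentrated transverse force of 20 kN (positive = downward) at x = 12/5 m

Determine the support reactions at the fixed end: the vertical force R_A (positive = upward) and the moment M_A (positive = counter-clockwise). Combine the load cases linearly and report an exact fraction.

R_A = 68 kN, M_A = 208 kN·m

Load 1 — applied couple M₀=16 kN·m at a=4 m (b=L-a=2):
  R_A = 0 kN
  M_A = -M₀ = -16 kN·m
Load 2 — triangular load w₀=16 kN/m (0→w₀ over full span):
  R_A = w₀L/2 = 16·6/2 = 48 kN
  M_A = w₀L²/3 = 16·6²/3 = 192 kN·m
Load 3 — applied couple M₀=16 kN·m at a=18/5 m (b=L-a=12/5):
  R_A = 0 kN
  M_A = -M₀ = -16 kN·m
Load 4 — point force P=20 kN at a=12/5 m (b=L-a=18/5):
  R_A = P = 20 kN
  M_A = Pa = 20·(12/5) = 48 kN·m
Superposition: R_A = 68 kN, M_A = 208 kN·m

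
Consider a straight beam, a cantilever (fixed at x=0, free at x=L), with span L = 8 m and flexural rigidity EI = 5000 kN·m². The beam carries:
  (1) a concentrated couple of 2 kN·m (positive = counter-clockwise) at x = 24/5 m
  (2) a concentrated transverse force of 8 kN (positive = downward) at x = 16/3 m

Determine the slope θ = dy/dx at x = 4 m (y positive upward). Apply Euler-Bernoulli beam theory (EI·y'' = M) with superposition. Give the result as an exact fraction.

Load 1 — applied couple M₀=2 kN·m at a=24/5 m (b=L-a=16/5):
  θ_1 = M₀x/EI  [x≤a] = 2·4/5000 = 1/625 rad
Load 2 — point force P=8 kN at a=16/3 m (b=L-a=8/3):
  θ_2 = -Px(2a-x)/(2EI)  [x≤a] = -8·4·(2·(16/3)-4)/(2·5000) = -8/375 rad
Superposition: θ = Σ θ_i = -37/1875 rad ≈ -0.019733 rad

θ(4) = -37/1875 rad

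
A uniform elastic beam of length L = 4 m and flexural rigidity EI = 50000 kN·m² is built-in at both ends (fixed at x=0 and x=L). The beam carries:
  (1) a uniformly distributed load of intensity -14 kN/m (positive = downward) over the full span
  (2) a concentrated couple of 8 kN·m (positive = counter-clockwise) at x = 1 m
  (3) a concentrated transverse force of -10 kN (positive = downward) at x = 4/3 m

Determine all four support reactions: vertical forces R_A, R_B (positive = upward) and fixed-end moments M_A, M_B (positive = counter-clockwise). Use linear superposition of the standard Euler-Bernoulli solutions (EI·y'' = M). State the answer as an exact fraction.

Load 1 — uniform load w=-14 kN/m over full span:
  R_A = wL/2 = (-14)·4/2 = -28 kN
  M_A = wL²/12 = (-14)·4²/12 = -56/3 kN·m
  R_B = wL/2 = (-14)·4/2 = -28 kN
  M_B = -wL²/12 = -(-14)·4²/12 = 56/3 kN·m
Load 2 — applied couple M₀=8 kN·m at a=1 m (b=L-a=3):
  R_A = 6M₀ab/L³ = 6·8·1·3/4³ = 9/4 kN
  M_A = M₀b(2a-b)/L² = 8·3·(2·1-3)/4² = -3/2 kN·m
  R_B = -6M₀ab/L³ = -6·8·1·3/4³ = -9/4 kN
  M_B = M₀a(2b-a)/L² = 8·1·(2·3-1)/4² = 5/2 kN·m
Load 3 — point force P=-10 kN at a=4/3 m (b=L-a=8/3):
  R_A = Pb²(3a+b)/L³ = (-10)·(8/3)²·(3·(4/3)+(8/3))/4³ = -200/27 kN
  M_A = Pab²/L² = (-10)·(4/3)·(8/3)²/4² = -160/27 kN·m
  R_B = Pa²(a+3b)/L³ = (-10)·(4/3)²·((4/3)+3·(8/3))/4³ = -70/27 kN
  M_B = -Pa²b/L² = -(-10)·(4/3)²·(8/3)/4² = 80/27 kN·m
Superposition: R_A = -3581/108 kN, M_A = -1409/54 kN·m, R_B = -3547/108 kN, M_B = 1303/54 kN·m

R_A = -3581/108 kN, M_A = -1409/54 kN·m, R_B = -3547/108 kN, M_B = 1303/54 kN·m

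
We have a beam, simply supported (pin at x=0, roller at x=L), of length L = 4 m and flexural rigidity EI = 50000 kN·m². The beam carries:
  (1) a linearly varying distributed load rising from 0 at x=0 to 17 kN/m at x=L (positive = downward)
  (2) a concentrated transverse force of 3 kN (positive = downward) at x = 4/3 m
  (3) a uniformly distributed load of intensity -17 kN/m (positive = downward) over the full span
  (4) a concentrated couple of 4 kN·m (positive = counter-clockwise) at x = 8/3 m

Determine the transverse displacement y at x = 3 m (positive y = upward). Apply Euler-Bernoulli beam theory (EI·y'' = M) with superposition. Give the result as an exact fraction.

y(3) = 13861/43200000 m

Load 1 — triangular load w₀=17 kN/m (0→w₀ over full span):
  y_1 = -w₀x(7L⁴-10L²x²+3x⁴)/(360LEI) = -17·3·(7·4⁴-10·4²·3²+3·3⁴)/(360·4·50000) = -2023/4800000 m
Load 2 — point force P=3 kN at a=4/3 m (b=L-a=8/3):
  y_2 = -Pa(L-x)(2Lx-a²-x²)/(6LEI)  [x>a] = -3·(4/3)·(4-3)·(2·4·3-(4/3)²-3²)/(6·4·50000) = -119/2700000 m
Load 3 — uniform load w=-17 kN/m over full span:
  y_3 = -wx(L³-2Lx²+x³)/(24EI) = -(-17)·3·(4³-2·4·3²+3³)/(24·50000) = 323/400000 m
Load 4 — applied couple M₀=4 kN·m at a=8/3 m (b=L-a=4/3):
  y_4 = (M₀x³/(6L)-M₀(x-a)²/2+C₁x)/EI  [x>a] with C₁=M₀(3b²-L²)/(6L)=-16/9 = (4·3³/(6·4)-4·(3-(8/3))²/2+(-16/9)·3)/50000 = -19/900000 m
Superposition: y = Σ y_i = 13861/43200000 m ≈ 0.000321 m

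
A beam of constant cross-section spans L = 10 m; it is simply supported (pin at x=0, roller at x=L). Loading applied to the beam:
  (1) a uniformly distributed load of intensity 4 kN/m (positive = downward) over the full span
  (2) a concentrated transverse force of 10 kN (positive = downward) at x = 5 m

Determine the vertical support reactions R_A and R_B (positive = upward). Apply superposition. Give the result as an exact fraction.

R_A = 25 kN, R_B = 25 kN

Load 1 — uniform load w=4 kN/m over full span:
  R_A = wL/2 = 4·10/2 = 20 kN
  R_B = wL/2 = 4·10/2 = 20 kN
Load 2 — point force P=10 kN at a=5 m (b=L-a=5):
  R_A = Pb/L = 10·5/10 = 5 kN
  R_B = Pa/L = 10·5/10 = 5 kN
Superposition: R_A = 25 kN, R_B = 25 kN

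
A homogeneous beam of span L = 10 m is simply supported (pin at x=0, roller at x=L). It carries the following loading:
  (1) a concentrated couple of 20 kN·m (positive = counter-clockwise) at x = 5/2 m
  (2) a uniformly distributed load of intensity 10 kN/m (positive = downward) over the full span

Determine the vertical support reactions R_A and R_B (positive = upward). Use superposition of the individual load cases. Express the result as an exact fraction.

R_A = 52 kN, R_B = 48 kN

Load 1 — applied couple M₀=20 kN·m at a=5/2 m (b=L-a=15/2):
  R_A = M₀/L = 20/10 = 2 kN
  R_B = -M₀/L = -20/10 = -2 kN
Load 2 — uniform load w=10 kN/m over full span:
  R_A = wL/2 = 10·10/2 = 50 kN
  R_B = wL/2 = 10·10/2 = 50 kN
Superposition: R_A = 52 kN, R_B = 48 kN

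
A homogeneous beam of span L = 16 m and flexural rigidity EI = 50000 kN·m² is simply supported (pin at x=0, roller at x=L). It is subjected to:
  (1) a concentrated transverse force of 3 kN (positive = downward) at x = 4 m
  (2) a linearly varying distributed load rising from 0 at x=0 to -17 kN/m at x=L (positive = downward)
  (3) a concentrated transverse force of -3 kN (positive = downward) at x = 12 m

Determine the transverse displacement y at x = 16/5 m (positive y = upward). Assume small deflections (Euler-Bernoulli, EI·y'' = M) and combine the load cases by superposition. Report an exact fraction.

y(16/5) = 11888204/146484375 m

Load 1 — point force P=3 kN at a=4 m (b=L-a=12):
  y_1 = -Pbx(L²-b²-x²)/(6LEI)  [x≤a] = -3·12·(16/5)·(16²-12²-(16/5)²)/(6·16·50000) = -954/390625 m
Load 2 — triangular load w₀=-17 kN/m (0→w₀ over full span):
  y_2 = -w₀x(7L⁴-10L²x²+3x⁴)/(360LEI) = -(-17)·(16/5)·(7·16⁴-10·16²·(16/5)²+3·(16/5)⁴)/(360·16·50000) = 11976704/146484375 m
Load 3 — point force P=-3 kN at a=12 m (b=L-a=4):
  y_3 = -Pbx(L²-b²-x²)/(6LEI)  [x≤a] = -(-3)·4·(16/5)·(16²-4²-(16/5)²)/(6·16·50000) = 718/390625 m
Superposition: y = Σ y_i = 11888204/146484375 m ≈ 0.081157 m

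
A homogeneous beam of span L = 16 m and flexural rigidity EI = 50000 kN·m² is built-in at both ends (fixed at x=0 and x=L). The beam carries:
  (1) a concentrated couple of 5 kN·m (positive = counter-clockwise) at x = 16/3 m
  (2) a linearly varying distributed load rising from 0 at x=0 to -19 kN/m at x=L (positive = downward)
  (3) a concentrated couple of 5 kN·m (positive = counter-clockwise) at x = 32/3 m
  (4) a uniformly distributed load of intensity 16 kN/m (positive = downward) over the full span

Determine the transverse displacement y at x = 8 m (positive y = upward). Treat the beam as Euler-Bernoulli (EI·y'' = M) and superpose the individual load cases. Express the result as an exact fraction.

y(8) = -208/9375 m

Load 1 — applied couple M₀=5 kN·m at a=16/3 m (b=L-a=32/3):
  y_1 = (R_Ax³/6 - M_Ax²/2 - M₀(x-a)²/2)/EI  [x>a] with R_A=5/12, M_A=0 = ((5/12)·8³/6 - 0·8²/2 - 5·(8-(16/3))²/2)/50000 = 2/5625 m
Load 2 — triangular load w₀=-19 kN/m (0→w₀ over full span):
  y_2 = -w₀x²(L-x)²(x+2L)/(120LEI) = -(-19)·8²·(16-8)²·(8+2·16)/(120·16·50000) = 304/9375 m
Load 3 — applied couple M₀=5 kN·m at a=32/3 m (b=L-a=16/3):
  y_3 = (R_Ax³/6 - M_Ax²/2)/EI  [x≤a] with R_A=5/12, M_A=5/3 = ((5/12)·8³/6 - (5/3)·8²/2)/50000 = -2/5625 m
Load 4 — uniform load w=16 kN/m over full span:
  y_4 = -wx²(L-x)²/(24EI) = -16·8²·(16-8)²/(24·50000) = -512/9375 m
Superposition: y = Σ y_i = -208/9375 m ≈ -0.022187 m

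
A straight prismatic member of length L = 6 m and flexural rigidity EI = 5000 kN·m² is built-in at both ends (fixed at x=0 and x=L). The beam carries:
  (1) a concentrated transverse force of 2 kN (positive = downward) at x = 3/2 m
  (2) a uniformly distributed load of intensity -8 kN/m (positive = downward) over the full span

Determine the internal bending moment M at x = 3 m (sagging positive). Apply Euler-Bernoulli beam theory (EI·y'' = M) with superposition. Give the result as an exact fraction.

M(3) = -93/8 kN·m

Load 1 — point force P=2 kN at a=3/2 m (b=L-a=9/2):
  M_1 = Pa²(a+3b)(L-x)/L³ - Pa²b/L²  [x>a] = 2·(3/2)²·((3/2)+3·(9/2))·(6-3)/6³ - 2·(3/2)²·(9/2)/6² = 3/8 kN·m
Load 2 — uniform load w=-8 kN/m over full span:
  M_2 = wLx/2 - wL²/12 - wx²/2 = (-8)·6·3/2 - (-8)·6²/12 - (-8)·3²/2 = -12 kN·m
Superposition: M = Σ M_i = -93/8 kN·m ≈ -11.625000 kN·m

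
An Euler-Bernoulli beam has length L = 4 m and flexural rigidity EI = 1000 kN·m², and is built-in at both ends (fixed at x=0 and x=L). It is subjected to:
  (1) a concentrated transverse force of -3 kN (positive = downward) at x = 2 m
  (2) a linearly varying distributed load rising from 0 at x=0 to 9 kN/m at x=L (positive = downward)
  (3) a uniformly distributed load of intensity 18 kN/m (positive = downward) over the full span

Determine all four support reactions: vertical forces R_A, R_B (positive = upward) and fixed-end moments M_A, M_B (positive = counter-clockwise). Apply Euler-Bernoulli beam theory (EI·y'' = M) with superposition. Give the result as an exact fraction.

Load 1 — point force P=-3 kN at a=2 m (b=L-a=2):
  R_A = Pb²(3a+b)/L³ = (-3)·2²·(3·2+2)/4³ = -3/2 kN
  M_A = Pab²/L² = (-3)·2·2²/4² = -3/2 kN·m
  R_B = Pa²(a+3b)/L³ = (-3)·2²·(2+3·2)/4³ = -3/2 kN
  M_B = -Pa²b/L² = -(-3)·2²·2/4² = 3/2 kN·m
Load 2 — triangular load w₀=9 kN/m (0→w₀ over full span):
  R_A = 3w₀L/20 = 3·9·4/20 = 27/5 kN
  M_A = w₀L²/30 = 9·4²/30 = 24/5 kN·m
  R_B = 7w₀L/20 = 7·9·4/20 = 63/5 kN
  M_B = -w₀L²/20 = -9·4²/20 = -36/5 kN·m
Load 3 — uniform load w=18 kN/m over full span:
  R_A = wL/2 = 18·4/2 = 36 kN
  M_A = wL²/12 = 18·4²/12 = 24 kN·m
  R_B = wL/2 = 18·4/2 = 36 kN
  M_B = -wL²/12 = -18·4²/12 = -24 kN·m
Superposition: R_A = 399/10 kN, M_A = 273/10 kN·m, R_B = 471/10 kN, M_B = -297/10 kN·m

R_A = 399/10 kN, M_A = 273/10 kN·m, R_B = 471/10 kN, M_B = -297/10 kN·m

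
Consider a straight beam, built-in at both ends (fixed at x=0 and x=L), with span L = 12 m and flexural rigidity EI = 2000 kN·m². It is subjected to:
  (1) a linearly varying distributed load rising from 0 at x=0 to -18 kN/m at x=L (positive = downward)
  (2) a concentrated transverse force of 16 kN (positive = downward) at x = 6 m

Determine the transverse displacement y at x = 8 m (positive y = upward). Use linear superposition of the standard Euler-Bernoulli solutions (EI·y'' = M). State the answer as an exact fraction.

Load 1 — triangular load w₀=-18 kN/m (0→w₀ over full span):
  y_1 = -w₀x²(L-x)²(x+2L)/(120LEI) = -(-18)·8²·(12-8)²·(8+2·12)/(120·12·2000) = 128/625 m
Load 2 — point force P=16 kN at a=6 m (b=L-a=6):
  y_2 = -Pa²(L-x)²(3bL-(3b+a)(L-x))/(6L³EI)  [x>a] = -16·6²·(12-8)²·(3·6·12-(3·6+6)·(12-8))/(6·12³·2000) = -4/75 m
Superposition: y = Σ y_i = 284/1875 m ≈ 0.151467 m

y(8) = 284/1875 m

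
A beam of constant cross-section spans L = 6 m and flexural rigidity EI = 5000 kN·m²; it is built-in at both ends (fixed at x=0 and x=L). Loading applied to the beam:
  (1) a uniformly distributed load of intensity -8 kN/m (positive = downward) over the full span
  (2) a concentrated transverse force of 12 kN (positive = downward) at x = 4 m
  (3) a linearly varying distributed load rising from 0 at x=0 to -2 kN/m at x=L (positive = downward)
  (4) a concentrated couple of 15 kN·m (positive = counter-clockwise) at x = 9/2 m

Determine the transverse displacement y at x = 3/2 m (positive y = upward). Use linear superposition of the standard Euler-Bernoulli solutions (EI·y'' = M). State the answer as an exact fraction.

Load 1 — uniform load w=-8 kN/m over full span:
  y_1 = -wx²(L-x)²/(24EI) = -(-8)·(3/2)²·(6-(3/2))²/(24·5000) = 243/80000 m
Load 2 — point force P=12 kN at a=4 m (b=L-a=2):
  y_2 = -Pb²x²(3aL-(3a+b)x)/(6L³EI)  [x≤a] = -12·2²·(3/2)²·(3·4·6-(3·4+2)·(3/2))/(6·6³·5000) = -17/20000 m
Load 3 — triangular load w₀=-2 kN/m (0→w₀ over full span):
  y_3 = -w₀x²(L-x)²(x+2L)/(120LEI) = -(-2)·(3/2)²·(6-(3/2))²·((3/2)+2·6)/(120·6·5000) = 2187/6400000 m
Load 4 — applied couple M₀=15 kN·m at a=9/2 m (b=L-a=3/2):
  y_4 = (R_Ax³/6 - M_Ax²/2)/EI  [x≤a] with R_A=45/16, M_A=75/16 = ((45/16)·(3/2)³/6 - (75/16)·(3/2)²/2)/5000 = -189/256000 m
Superposition: y = Σ y_i = 5731/3200000 m ≈ 0.001791 m

y(3/2) = 5731/3200000 m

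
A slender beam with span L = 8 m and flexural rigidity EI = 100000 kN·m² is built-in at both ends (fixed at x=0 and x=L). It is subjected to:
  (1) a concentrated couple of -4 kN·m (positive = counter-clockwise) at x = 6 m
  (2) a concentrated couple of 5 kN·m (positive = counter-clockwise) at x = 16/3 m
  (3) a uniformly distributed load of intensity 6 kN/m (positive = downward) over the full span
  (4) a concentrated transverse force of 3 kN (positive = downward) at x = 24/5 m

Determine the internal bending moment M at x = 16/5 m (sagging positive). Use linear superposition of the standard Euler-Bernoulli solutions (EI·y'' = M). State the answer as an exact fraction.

M(16/5) = 39013/2500 kN·m

Load 1 — applied couple M₀=-4 kN·m at a=6 m (b=L-a=2):
  M_1 = R_Ax - M_A  [x≤a] with R_A=-9/16, M_A=-5/4 = (-9/16)·(16/5) - (-5/4) = -11/20 kN·m
Load 2 — applied couple M₀=5 kN·m at a=16/3 m (b=L-a=8/3):
  M_2 = R_Ax - M_A  [x≤a] with R_A=5/6, M_A=5/3 = (5/6)·(16/5) - (5/3) = 1 kN·m
Load 3 — uniform load w=6 kN/m over full span:
  M_3 = wLx/2 - wL²/12 - wx²/2 = 6·8·(16/5)/2 - 6·8²/12 - 6·(16/5)²/2 = 352/25 kN·m
Load 4 — point force P=3 kN at a=24/5 m (b=L-a=16/5):
  M_4 = Pb²(3a+b)x/L³ - Pab²/L²  [x≤a] = 3·(16/5)²·(3·(24/5)+(16/5))·(16/5)/8³ - 3·(24/5)·(16/5)²/8² = 672/625 kN·m
Superposition: M = Σ M_i = 39013/2500 kN·m ≈ 15.605200 kN·m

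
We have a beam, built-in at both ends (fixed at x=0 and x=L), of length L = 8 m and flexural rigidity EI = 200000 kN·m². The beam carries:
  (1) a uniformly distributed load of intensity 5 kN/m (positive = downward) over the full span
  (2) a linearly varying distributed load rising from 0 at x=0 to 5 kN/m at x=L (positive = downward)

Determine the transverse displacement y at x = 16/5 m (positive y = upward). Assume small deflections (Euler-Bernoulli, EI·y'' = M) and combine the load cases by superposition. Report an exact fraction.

Load 1 — uniform load w=5 kN/m over full span:
  y_1 = -wx²(L-x)²/(24EI) = -5·(16/5)²·(8-(16/5))²/(24·200000) = -96/390625 m
Load 2 — triangular load w₀=5 kN/m (0→w₀ over full span):
  y_2 = -w₀x²(L-x)²(x+2L)/(120LEI) = -5·(16/5)²·(8-(16/5))²·((16/5)+2·8)/(120·8·200000) = -1152/9765625 m
Superposition: y = Σ y_i = -3552/9765625 m ≈ -0.000364 m

y(16/5) = -3552/9765625 m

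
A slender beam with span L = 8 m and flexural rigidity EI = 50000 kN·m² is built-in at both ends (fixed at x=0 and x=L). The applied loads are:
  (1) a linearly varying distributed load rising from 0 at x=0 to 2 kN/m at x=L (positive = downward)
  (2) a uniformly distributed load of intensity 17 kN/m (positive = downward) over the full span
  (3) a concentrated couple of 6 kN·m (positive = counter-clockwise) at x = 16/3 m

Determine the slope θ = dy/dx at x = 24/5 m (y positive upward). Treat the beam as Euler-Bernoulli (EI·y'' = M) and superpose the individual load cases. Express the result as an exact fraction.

θ(24/5) = 1499/1953125 rad

Load 1 — triangular load w₀=2 kN/m (0→w₀ over full span):
  θ_1 = -w₀(2x(L-x)(L-2x)(x+2L)+x²(L-x)²)/(120LEI) = -2·(2·(24/5)·(8-(24/5))·(8-2·(24/5))·((24/5)+2·8)+(24/5)²·(8-(24/5))²)/(120·8·50000) = 64/1953125 rad
Load 2 — uniform load w=17 kN/m over full span:
  θ_2 = -wx(L-x)(L-2x)/(12EI) = -17·(24/5)·(8-(24/5))·(8-2·(24/5))/(12·50000) = 272/390625 rad
Load 3 — applied couple M₀=6 kN·m at a=16/3 m (b=L-a=8/3):
  θ_3 = (R_Ax²/2 - M_Ax)/EI  [x≤a] with R_A=1, M_A=2 = (1·(24/5)²/2 - 2·(24/5))/50000 = 3/78125 rad
Superposition: θ = Σ θ_i = 1499/1953125 rad ≈ 0.000767 rad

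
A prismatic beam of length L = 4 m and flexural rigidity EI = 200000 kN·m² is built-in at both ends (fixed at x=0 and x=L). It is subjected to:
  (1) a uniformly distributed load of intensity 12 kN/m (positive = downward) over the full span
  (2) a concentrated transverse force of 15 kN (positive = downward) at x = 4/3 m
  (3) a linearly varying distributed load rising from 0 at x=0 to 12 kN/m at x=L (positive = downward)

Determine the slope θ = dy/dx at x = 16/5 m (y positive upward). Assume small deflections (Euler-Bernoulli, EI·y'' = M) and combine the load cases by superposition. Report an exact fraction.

Load 1 — uniform load w=12 kN/m over full span:
  θ_1 = -wx(L-x)(L-2x)/(12EI) = -12·(16/5)·(4-(16/5))·(4-2·(16/5))/(12·200000) = 12/390625 rad
Load 2 — point force P=15 kN at a=4/3 m (b=L-a=8/3):
  θ_2 = Pa²(L-x)(2bL-(3b+a)(L-x))/(2L³EI)  [x>a] = 15·(4/3)²·(4-(16/5))·(2·(8/3)·4-(3·(8/3)+(4/3))·(4-(16/5)))/(2·4³·200000) = 13/1125000 rad
Load 3 — triangular load w₀=12 kN/m (0→w₀ over full span):
  θ_3 = -w₀(2x(L-x)(L-2x)(x+2L)+x²(L-x)²)/(120LEI) = -12·(2·(16/5)·(4-(16/5))·(4-2·(16/5))·((16/5)+2·4)+(16/5)²·(4-(16/5))²)/(120·4·200000) = 32/1953125 rad
Superposition: θ = Σ θ_i = 8249/140625000 rad ≈ 0.000059 rad

θ(16/5) = 8249/140625000 rad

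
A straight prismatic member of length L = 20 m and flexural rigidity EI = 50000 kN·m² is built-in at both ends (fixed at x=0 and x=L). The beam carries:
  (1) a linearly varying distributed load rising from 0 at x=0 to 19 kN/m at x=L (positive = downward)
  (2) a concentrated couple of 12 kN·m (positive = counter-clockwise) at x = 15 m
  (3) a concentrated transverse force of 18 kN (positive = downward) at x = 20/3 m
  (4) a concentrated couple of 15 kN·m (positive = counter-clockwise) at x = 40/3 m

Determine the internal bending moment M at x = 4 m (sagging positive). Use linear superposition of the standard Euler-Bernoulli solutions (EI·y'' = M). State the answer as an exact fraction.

M(4) = -2251/60 kN·m

Load 1 — triangular load w₀=19 kN/m (0→w₀ over full span):
  M_1 = 3w₀Lx/20 - w₀L²/30 - w₀x³/(6L) = 3·19·20·4/20 - 19·20²/30 - 19·4³/(6·20) = -532/15 kN·m
Load 2 — applied couple M₀=12 kN·m at a=15 m (b=L-a=5):
  M_2 = R_Ax - M_A  [x≤a] with R_A=27/40, M_A=15/4 = (27/40)·4 - (15/4) = -21/20 kN·m
Load 3 — point force P=18 kN at a=20/3 m (b=L-a=40/3):
  M_3 = Pb²(3a+b)x/L³ - Pab²/L²  [x≤a] = 18·(40/3)²·(3·(20/3)+(40/3))·4/20³ - 18·(20/3)·(40/3)²/20² = 0 kN·m
Load 4 — applied couple M₀=15 kN·m at a=40/3 m (b=L-a=20/3):
  M_4 = R_Ax - M_A  [x≤a] with R_A=1, M_A=5 = 1·4 - 5 = -1 kN·m
Superposition: M = Σ M_i = -2251/60 kN·m ≈ -37.516667 kN·m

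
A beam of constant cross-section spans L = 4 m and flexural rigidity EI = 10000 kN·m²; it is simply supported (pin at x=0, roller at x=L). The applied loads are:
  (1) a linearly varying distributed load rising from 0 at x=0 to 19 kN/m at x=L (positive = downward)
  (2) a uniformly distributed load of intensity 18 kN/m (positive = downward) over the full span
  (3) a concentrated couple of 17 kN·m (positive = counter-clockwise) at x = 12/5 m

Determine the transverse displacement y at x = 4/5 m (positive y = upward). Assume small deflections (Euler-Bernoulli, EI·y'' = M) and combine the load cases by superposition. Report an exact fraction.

Load 1 — triangular load w₀=19 kN/m (0→w₀ over full span):
  y_1 = -w₀x(7L⁴-10L²x²+3x⁴)/(360LEI) = -19·(4/5)·(7·4⁴-10·4²·(4/5)²+3·(4/5)⁴)/(360·4·10000) = -52288/29296875 m
Load 2 — uniform load w=18 kN/m over full span:
  y_2 = -wx(L³-2Lx²+x³)/(24EI) = -18·(4/5)·(4³-2·4·(4/5)²+(4/5)³)/(24·10000) = -1392/390625 m
Load 3 — applied couple M₀=17 kN·m at a=12/5 m (b=L-a=8/5):
  y_3 = (M₀x³/(6L)+C₁x)/EI  [x≤a] with C₁=M₀(3b²-L²)/(6L)=-442/75 = (17·(4/5)³/(6·4)+(-442/75)·(4/5))/10000 = -34/78125 m
Superposition: y = Σ y_i = -169438/29296875 m ≈ -0.005783 m

y(4/5) = -169438/29296875 m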